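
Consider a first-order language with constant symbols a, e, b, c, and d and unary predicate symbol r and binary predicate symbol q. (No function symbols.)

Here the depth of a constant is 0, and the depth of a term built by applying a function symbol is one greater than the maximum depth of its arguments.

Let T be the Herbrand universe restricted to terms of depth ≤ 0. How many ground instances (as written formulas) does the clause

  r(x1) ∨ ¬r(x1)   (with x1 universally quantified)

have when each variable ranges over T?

Ground terms of depth ≤ 0:
  With no function symbols every ground term is a constant, so there are exactly 5 ground terms at every depth bound.
  N_0 = 5
  Explicitly: a, e, b, c, d.
So there are 5 ground terms available for substitution.
There is 1 variable to instantiate (x1),  occurring in at least one literal, so different choices give different ground instances.
Number of ground instances = 5.

5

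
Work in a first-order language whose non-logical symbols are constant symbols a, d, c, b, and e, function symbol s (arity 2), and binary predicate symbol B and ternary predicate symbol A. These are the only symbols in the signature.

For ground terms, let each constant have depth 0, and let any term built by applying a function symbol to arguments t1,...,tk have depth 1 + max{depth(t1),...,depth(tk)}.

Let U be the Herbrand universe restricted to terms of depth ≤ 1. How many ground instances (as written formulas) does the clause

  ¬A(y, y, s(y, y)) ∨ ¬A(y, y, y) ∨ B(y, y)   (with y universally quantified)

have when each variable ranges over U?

Ground terms of depth ≤ 1:
  Let N_k count ground terms of depth at most k. Each non-constant term of depth ≤ k is some function symbol applied to depth-≤(k−1) arguments, giving N_k = 5 + N_{k-1}^2.
  N_0 = 5
  N_1 = 5 + 5^2 = 30
So there are 30 ground terms available for substitution.
There is 1 variable to instantiate (y),  occurring in at least one literal, so different choices give different ground instances.
Number of ground instances = 30.

30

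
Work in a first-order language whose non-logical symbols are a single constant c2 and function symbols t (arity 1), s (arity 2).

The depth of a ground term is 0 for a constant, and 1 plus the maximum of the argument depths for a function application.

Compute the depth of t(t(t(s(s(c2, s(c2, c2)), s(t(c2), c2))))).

6

depth(s(c2, c2)) = 1 + max(0, 0) = 1
depth(s(c2, s(c2, c2))) = 1 + max(0, 1) = 2
depth(t(c2)) = 1 + depth(c2) = 1 + 0 = 1
depth(s(t(c2), c2)) = 1 + max(1, 0) = 2
depth(s(s(c2, s(c2, c2)), s(t(c2), c2))) = 1 + max(2, 2) = 3
depth(t(s(s(c2, s(c2, c2)), s(t(c2), c2)))) = 1 + depth(s(s(c2, s(c2, c2)), s(t(c2), c2))) = 1 + 3 = 4
depth(t(t(s(s(c2, s(c2, c2)), s(t(c2), c2))))) = 1 + depth(t(s(s(c2, s(c2, c2)), s(t(c2), c2)))) = 1 + 4 = 5
depth(t(t(t(s(s(c2, s(c2, c2)), s(t(c2), c2)))))) = 1 + depth(t(t(s(s(c2, s(c2, c2)), s(t(c2), c2))))) = 1 + 5 = 6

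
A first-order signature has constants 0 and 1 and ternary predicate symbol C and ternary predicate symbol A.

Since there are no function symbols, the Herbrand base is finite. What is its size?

16

With no function symbols, the Herbrand universe is just the 2 constants.
Ground atoms per predicate: C: 2^3 = 8, A: 2^3 = 8.
Herbrand base size = 8 + 8 = 16.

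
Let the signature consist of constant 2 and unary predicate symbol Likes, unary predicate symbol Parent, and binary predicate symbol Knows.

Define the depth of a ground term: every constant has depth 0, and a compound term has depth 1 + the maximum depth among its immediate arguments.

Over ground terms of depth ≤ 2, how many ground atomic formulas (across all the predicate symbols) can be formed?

First count ground terms of depth ≤ 2.
With no function symbols every ground term is a constant, so there is exactly 1 ground term at every depth bound.
N_0 = 1
N_1 = 1
N_2 = 1
So |H| = 1.
Ground atoms are formed by filling each argument slot of a predicate with a term from H, so an r-ary predicate gives |H|^r atoms:
  Likes: 1;  Parent: 1;  Knows: 1^2 = 1
Total ground atoms: 1 + 1 + 1 = 3.

3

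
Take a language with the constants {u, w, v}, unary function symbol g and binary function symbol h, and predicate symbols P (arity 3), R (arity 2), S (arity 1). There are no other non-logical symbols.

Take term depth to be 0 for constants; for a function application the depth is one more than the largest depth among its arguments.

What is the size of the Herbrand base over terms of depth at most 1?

3615

First count ground terms of depth ≤ 1.
Count level by level. With function symbols g/1, h/2, the terms of depth ≤ k are the 3 constants together with each function applied to depth-≤(k−1) tuples, so N_k = 3 + N_{k-1} + N_{k-1}^2.
N_0 = 3
N_1 = 3 + 3 + 3^2 = 15
So |H| = 15.
For each predicate symbol, the number of ground atoms is |H| raised to its arity; summing:
  P: 15^3 = 3375;  R: 15^2 = 225;  S: 15
Total ground atoms: 3375 + 225 + 15 = 3615.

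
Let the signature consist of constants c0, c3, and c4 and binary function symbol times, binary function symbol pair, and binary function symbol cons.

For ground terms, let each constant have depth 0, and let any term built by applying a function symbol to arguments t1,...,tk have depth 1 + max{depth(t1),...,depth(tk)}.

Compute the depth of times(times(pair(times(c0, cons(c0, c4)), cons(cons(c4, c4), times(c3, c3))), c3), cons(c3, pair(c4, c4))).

5

depth(cons(c0, c4)) = 1 + max(0, 0) = 1
depth(times(c0, cons(c0, c4))) = 1 + max(0, 1) = 2
depth(cons(c4, c4)) = 1 + max(0, 0) = 1
depth(times(c3, c3)) = 1 + max(0, 0) = 1
depth(cons(cons(c4, c4), times(c3, c3))) = 1 + max(1, 1) = 2
depth(pair(times(c0, cons(c0, c4)), cons(cons(c4, c4), times(c3, c3)))) = 1 + max(2, 2) = 3
depth(times(pair(times(c0, cons(c0, c4)), cons(cons(c4, c4), times(c3, c3))), c3)) = 1 + max(3, 0) = 4
depth(pair(c4, c4)) = 1 + max(0, 0) = 1
depth(cons(c3, pair(c4, c4))) = 1 + max(0, 1) = 2
depth(times(times(pair(times(c0, cons(c0, c4)), cons(cons(c4, c4), times(c3, c3))), c3), cons(c3, pair(c4, c4)))) = 1 + max(4, 2) = 5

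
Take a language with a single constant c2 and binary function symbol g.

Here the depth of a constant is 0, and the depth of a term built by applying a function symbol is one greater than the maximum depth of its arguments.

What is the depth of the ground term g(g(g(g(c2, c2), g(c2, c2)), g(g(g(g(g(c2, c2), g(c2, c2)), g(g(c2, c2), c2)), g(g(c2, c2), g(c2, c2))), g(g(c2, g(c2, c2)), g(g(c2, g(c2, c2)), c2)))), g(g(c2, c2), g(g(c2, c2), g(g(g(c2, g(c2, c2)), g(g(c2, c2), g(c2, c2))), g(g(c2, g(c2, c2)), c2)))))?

depth(g(c2, c2)) = 1 + max(0, 0) = 1
depth(g(g(c2, c2), g(c2, c2))) = 1 + max(1, 1) = 2
depth(g(g(c2, c2), c2)) = 1 + max(1, 0) = 2
depth(g(g(g(c2, c2), g(c2, c2)), g(g(c2, c2), c2))) = 1 + max(2, 2) = 3
depth(g(g(g(g(c2, c2), g(c2, c2)), g(g(c2, c2), c2)), g(g(c2, c2), g(c2, c2)))) = 1 + max(3, 2) = 4
depth(g(c2, g(c2, c2))) = 1 + max(0, 1) = 2
depth(g(g(c2, g(c2, c2)), c2)) = 1 + max(2, 0) = 3
depth(g(g(c2, g(c2, c2)), g(g(c2, g(c2, c2)), c2))) = 1 + max(2, 3) = 4
depth(g(g(g(g(g(c2, c2), g(c2, c2)), g(g(c2, c2), c2)), g(g(c2, c2), g(c2, c2))), g(g(c2, g(c2, c2)), g(g(c2, g(c2, c2)), c2)))) = 1 + max(4, 4) = 5
depth(g(g(g(c2, c2), g(c2, c2)), g(g(g(g(g(c2, c2), g(c2, c2)), g(g(c2, c2), c2)), g(g(c2, c2), g(c2, c2))), g(g(c2, g(c2, c2)), g(g(c2, g(c2, c2)), c2))))) = 1 + max(2, 5) = 6
depth(g(g(c2, g(c2, c2)), g(g(c2, c2), g(c2, c2)))) = 1 + max(2, 2) = 3
depth(g(g(g(c2, g(c2, c2)), g(g(c2, c2), g(c2, c2))), g(g(c2, g(c2, c2)), c2))) = 1 + max(3, 3) = 4
depth(g(g(c2, c2), g(g(g(c2, g(c2, c2)), g(g(c2, c2), g(c2, c2))), g(g(c2, g(c2, c2)), c2)))) = 1 + max(1, 4) = 5
depth(g(g(c2, c2), g(g(c2, c2), g(g(g(c2, g(c2, c2)), g(g(c2, c2), g(c2, c2))), g(g(c2, g(c2, c2)), c2))))) = 1 + max(1, 5) = 6
depth(g(g(g(g(c2, c2), g(c2, c2)), g(g(g(g(g(c2, c2), g(c2, c2)), g(g(c2, c2), c2)), g(g(c2, c2), g(c2, c2))), g(g(c2, g(c2, c2)), g(g(c2, g(c2, c2)), c2)))), g(g(c2, c2), g(g(c2, c2), g(g(g(c2, g(c2, c2)), g(g(c2, c2), g(c2, c2))), g(g(c2, g(c2, c2)), c2)))))) = 1 + max(6, 6) = 7

7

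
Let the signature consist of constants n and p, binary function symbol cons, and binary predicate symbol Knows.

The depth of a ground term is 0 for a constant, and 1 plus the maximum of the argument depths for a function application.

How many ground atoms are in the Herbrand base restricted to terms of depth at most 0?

4

First count ground terms of depth ≤ 0.
Count level by level. With function symbols cons/2, the terms of depth ≤ k are the 2 constants together with each function applied to depth-≤(k−1) tuples, so N_k = 2 + N_{k-1}^2.
N_0 = 2
So |H| = 2.
For each predicate symbol, the number of ground atoms is |H| raised to its arity; summing:
  Knows: 2^2 = 4
Total ground atoms: 4.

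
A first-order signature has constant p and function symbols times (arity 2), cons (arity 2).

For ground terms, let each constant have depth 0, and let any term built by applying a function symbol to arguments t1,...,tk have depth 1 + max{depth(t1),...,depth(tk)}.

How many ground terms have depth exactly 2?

Write N_k for the number of ground terms of depth ≤ k. A term of depth ≤ k is either a constant or a function symbol applied to arguments of depth ≤ k−1, so N_k = 1 + N_{k-1}^2 + N_{k-1}^2.
N_0 = 1
N_1 = 1 + 1^2 + 1^2 = 3
N_2 = 1 + 3^2 + 3^2 = 19
Terms of depth exactly 2: N_2 − N_1 = 19 − 3 = 16.

16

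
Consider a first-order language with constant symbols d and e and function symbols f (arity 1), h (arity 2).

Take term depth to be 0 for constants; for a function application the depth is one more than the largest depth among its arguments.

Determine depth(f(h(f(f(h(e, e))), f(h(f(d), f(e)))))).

5

depth(h(e, e)) = 1 + max(0, 0) = 1
depth(f(h(e, e))) = 1 + depth(h(e, e)) = 1 + 1 = 2
depth(f(f(h(e, e)))) = 1 + depth(f(h(e, e))) = 1 + 2 = 3
depth(f(d)) = 1 + depth(d) = 1 + 0 = 1
depth(f(e)) = 1 + depth(e) = 1 + 0 = 1
depth(h(f(d), f(e))) = 1 + max(1, 1) = 2
depth(f(h(f(d), f(e)))) = 1 + depth(h(f(d), f(e))) = 1 + 2 = 3
depth(h(f(f(h(e, e))), f(h(f(d), f(e))))) = 1 + max(3, 3) = 4
depth(f(h(f(f(h(e, e))), f(h(f(d), f(e)))))) = 1 + depth(h(f(f(h(e, e))), f(h(f(d), f(e))))) = 1 + 4 = 5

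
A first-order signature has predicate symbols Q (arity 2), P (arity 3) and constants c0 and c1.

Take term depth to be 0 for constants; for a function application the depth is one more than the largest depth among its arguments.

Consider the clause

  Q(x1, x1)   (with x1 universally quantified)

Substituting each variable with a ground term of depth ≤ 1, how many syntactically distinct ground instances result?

Ground terms of depth ≤ 1:
  With no function symbols every ground term is a constant, so there are exactly 2 ground terms at every depth bound.
  N_0 = 2
  N_1 = 2
  Explicitly: c0, c1.
So there are 2 ground terms available for substitution.
The clause has 1 distinct variable (x1), which appears in the body. In the free term algebra distinct substitutions yield syntactically distinct ground instances.
Number of ground instances = 2.

2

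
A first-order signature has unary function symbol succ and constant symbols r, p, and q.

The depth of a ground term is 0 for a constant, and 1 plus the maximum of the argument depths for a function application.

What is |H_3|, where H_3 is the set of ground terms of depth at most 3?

If N_k denotes the number of depth-≤k ground terms, the 3 constants give N_0 = 3, and each function symbol of arity r contributes N_{k-1}^r new terms at level k: N_k = 3 + N_{k-1}.
N_0 = 3
N_1 = 3 + 3 = 6
N_2 = 3 + 6 = 9
N_3 = 3 + 9 = 12

12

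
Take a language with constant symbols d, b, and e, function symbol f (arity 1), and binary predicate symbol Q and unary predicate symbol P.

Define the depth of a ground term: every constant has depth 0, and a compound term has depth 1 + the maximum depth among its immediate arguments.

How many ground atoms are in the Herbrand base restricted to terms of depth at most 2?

90

First count ground terms of depth ≤ 2.
Let N_k count ground terms of depth at most k. Each non-constant term of depth ≤ k is some function symbol applied to depth-≤(k−1) arguments, giving N_k = 3 + N_{k-1}.
N_0 = 3
N_1 = 3 + 3 = 6
N_2 = 3 + 6 = 9
Explicitly: d, b, e, f(d), f(b), f(e), f(f(d)), f(f(b)), f(f(e)).
So |H| = 9.
Each predicate of arity r yields |H|^r ground atoms (one per choice of an r-tuple from H):
  Q: 9^2 = 81;  P: 9
Total ground atoms: 81 + 9 = 90.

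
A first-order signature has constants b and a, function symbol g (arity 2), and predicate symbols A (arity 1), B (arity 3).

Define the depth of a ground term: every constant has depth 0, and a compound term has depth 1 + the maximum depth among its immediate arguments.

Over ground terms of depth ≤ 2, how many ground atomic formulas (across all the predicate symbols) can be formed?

First count ground terms of depth ≤ 2.
Let N_k count ground terms of depth at most k. Each non-constant term of depth ≤ k is some function symbol applied to depth-≤(k−1) arguments, giving N_k = 2 + N_{k-1}^2.
N_0 = 2
N_1 = 2 + 2^2 = 6
N_2 = 2 + 6^2 = 38
So |H| = 38.
For each predicate symbol, the number of ground atoms is |H| raised to its arity; summing:
  A: 38;  B: 38^3 = 54872
Total ground atoms: 38 + 54872 = 54910.

54910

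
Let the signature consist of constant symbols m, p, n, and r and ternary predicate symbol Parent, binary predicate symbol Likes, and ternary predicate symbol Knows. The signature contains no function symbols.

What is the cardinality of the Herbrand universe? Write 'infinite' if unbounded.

4

There are no function symbols, so every ground term is one of the 4 constants.
The Herbrand universe is {m, p, n, r}, which is finite with 4 elements.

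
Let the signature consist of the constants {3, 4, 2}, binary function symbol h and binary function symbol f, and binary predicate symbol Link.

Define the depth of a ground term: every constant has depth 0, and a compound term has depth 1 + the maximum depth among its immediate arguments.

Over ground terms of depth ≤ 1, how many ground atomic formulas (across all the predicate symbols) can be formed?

441

First count ground terms of depth ≤ 1.
If N_k denotes the number of depth-≤k ground terms, the 3 constants give N_0 = 3, and each function symbol of arity r contributes N_{k-1}^r new terms at level k: N_k = 3 + N_{k-1}^2 + N_{k-1}^2.
N_0 = 3
N_1 = 3 + 3^2 + 3^2 = 21
So |H| = 21.
A ground atom is a predicate applied to a tuple of terms from H, so the count is the sum over predicates of |H|^arity:
  Link: 21^2 = 441
Total ground atoms: 441.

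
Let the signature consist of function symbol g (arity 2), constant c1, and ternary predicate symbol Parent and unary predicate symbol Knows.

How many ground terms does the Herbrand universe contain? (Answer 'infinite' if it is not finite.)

The signature has at least one function symbol (g, arity 2) and at least one constant (c1).
Iterating g gives infinitely many distinct ground terms: c1, g(c1, c1), g(g(c1, c1), g(c1, c1)), ...
So the Herbrand universe is infinite.

infinite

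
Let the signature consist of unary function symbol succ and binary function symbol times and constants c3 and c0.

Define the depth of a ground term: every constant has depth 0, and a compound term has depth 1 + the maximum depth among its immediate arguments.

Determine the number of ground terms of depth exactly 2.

66

Let N_k count ground terms of depth at most k. Each non-constant term of depth ≤ k is some function symbol applied to depth-≤(k−1) arguments, giving N_k = 2 + N_{k-1} + N_{k-1}^2.
N_0 = 2
N_1 = 2 + 2 + 2^2 = 8
N_2 = 2 + 8 + 8^2 = 74
Terms of depth exactly 2: N_2 − N_1 = 74 − 8 = 66.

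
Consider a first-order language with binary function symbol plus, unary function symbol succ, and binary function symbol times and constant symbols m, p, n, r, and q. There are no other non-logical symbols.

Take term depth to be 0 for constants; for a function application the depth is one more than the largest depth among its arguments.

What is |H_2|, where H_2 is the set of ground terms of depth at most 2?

Let N_k = |{terms of depth ≤ k}|. Then N_0 = 5 and N_k = 5 + N_{k-1}^2 + N_{k-1} + N_{k-1}^2 for k ≥ 1 (one summand per function symbol, arity giving the exponent).
N_0 = 5
N_1 = 5 + 5^2 + 5 + 5^2 = 60
N_2 = 5 + 60^2 + 60 + 60^2 = 7265

7265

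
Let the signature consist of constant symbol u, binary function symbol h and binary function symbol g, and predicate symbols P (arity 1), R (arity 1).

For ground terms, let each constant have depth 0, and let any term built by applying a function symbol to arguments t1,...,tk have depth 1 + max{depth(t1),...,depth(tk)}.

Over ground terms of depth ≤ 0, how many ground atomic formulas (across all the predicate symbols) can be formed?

First count ground terms of depth ≤ 0.
If N_k denotes the number of depth-≤k ground terms, the 1 constant gives N_0 = 1, and each function symbol of arity r contributes N_{k-1}^r new terms at level k: N_k = 1 + N_{k-1}^2 + N_{k-1}^2.
N_0 = 1
So |H| = 1.
Ground atoms are formed by filling each argument slot of a predicate with a term from H, so an r-ary predicate gives |H|^r atoms:
  P: 1;  R: 1
Total ground atoms: 1 + 1 = 2.

2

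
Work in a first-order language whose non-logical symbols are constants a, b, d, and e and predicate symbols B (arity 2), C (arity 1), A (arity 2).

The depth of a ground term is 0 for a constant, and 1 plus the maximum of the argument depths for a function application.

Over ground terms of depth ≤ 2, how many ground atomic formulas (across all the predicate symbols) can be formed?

First count ground terms of depth ≤ 2.
With no function symbols every ground term is a constant, so there are exactly 4 ground terms at every depth bound.
N_0 = 4
N_1 = 4
N_2 = 4
Explicitly: a, b, d, e.
So |H| = 4.
A ground atom is a predicate applied to a tuple of terms from H, so the count is the sum over predicates of |H|^arity:
  B: 4^2 = 16;  C: 4;  A: 4^2 = 16
Total ground atoms: 16 + 4 + 16 = 36.

36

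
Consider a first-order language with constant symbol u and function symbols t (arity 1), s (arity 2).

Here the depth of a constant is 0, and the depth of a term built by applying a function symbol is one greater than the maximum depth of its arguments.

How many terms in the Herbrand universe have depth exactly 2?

Write N_k for the number of ground terms of depth ≤ k. A term of depth ≤ k is either a constant or a function symbol applied to arguments of depth ≤ k−1, so N_k = 1 + N_{k-1} + N_{k-1}^2.
N_0 = 1
N_1 = 1 + 1 + 1^2 = 3
N_2 = 1 + 3 + 3^2 = 13
Terms of depth exactly 2: N_2 − N_1 = 13 − 3 = 10.

10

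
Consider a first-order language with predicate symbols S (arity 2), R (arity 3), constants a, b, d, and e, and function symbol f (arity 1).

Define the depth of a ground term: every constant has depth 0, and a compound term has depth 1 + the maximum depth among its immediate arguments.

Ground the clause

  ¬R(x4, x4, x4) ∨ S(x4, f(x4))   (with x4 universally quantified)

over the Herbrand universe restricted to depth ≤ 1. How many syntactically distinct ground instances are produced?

8

Ground terms of depth ≤ 1:
  Write N_k for the number of ground terms of depth ≤ k. A term of depth ≤ k is either a constant or a function symbol applied to arguments of depth ≤ k−1, so N_k = 4 + N_{k-1}.
  N_0 = 4
  N_1 = 4 + 4 = 8
So there are 8 ground terms available for substitution.
The clause has 1 distinct variable (x4), which appears in the body. In the free term algebra distinct substitutions yield syntactically distinct ground instances.
Number of ground instances = 8.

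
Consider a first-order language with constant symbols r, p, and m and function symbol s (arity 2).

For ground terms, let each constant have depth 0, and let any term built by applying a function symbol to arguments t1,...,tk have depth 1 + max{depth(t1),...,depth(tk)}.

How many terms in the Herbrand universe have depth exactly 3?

Count level by level. With function symbols s/2, the terms of depth ≤ k are the 3 constants together with each function applied to depth-≤(k−1) tuples, so N_k = 3 + N_{k-1}^2.
N_0 = 3
N_1 = 3 + 3^2 = 12
N_2 = 3 + 12^2 = 147
N_3 = 3 + 147^2 = 21612
Terms of depth exactly 3: N_3 − N_2 = 21612 − 147 = 21465.

21465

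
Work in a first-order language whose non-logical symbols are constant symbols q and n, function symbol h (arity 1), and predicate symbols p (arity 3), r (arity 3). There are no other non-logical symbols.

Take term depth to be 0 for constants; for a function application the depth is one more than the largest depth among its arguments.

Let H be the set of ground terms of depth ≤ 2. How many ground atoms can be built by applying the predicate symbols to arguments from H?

432

First count ground terms of depth ≤ 2.
Write N_k for the number of ground terms of depth ≤ k. A term of depth ≤ k is either a constant or a function symbol applied to arguments of depth ≤ k−1, so N_k = 2 + N_{k-1}.
N_0 = 2
N_1 = 2 + 2 = 4
N_2 = 2 + 4 = 6
Explicitly: q, n, h(q), h(n), h(h(q)), h(h(n)).
So |H| = 6.
Each predicate of arity r yields |H|^r ground atoms (one per choice of an r-tuple from H):
  p: 6^3 = 216;  r: 6^3 = 216
Total ground atoms: 216 + 216 = 432.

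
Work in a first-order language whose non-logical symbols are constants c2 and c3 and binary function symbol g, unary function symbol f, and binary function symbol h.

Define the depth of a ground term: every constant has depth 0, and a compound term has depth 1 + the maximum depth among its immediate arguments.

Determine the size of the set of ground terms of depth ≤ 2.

302

Write N_k for the number of ground terms of depth ≤ k. A term of depth ≤ k is either a constant or a function symbol applied to arguments of depth ≤ k−1, so N_k = 2 + N_{k-1}^2 + N_{k-1} + N_{k-1}^2.
N_0 = 2
N_1 = 2 + 2^2 + 2 + 2^2 = 12
N_2 = 2 + 12^2 + 12 + 12^2 = 302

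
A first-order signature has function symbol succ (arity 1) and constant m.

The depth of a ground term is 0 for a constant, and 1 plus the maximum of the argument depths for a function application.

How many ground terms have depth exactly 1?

If N_k denotes the number of depth-≤k ground terms, the 1 constant gives N_0 = 1, and each function symbol of arity r contributes N_{k-1}^r new terms at level k: N_k = 1 + N_{k-1}.
N_0 = 1
N_1 = 1 + 1 = 2
Terms of depth exactly 1: N_1 − N_0 = 2 − 1 = 1.

1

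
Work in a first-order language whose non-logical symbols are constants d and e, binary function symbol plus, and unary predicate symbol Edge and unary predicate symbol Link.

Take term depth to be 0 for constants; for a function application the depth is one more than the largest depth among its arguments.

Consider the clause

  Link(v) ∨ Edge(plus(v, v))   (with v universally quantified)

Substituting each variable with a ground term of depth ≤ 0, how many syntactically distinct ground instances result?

2

Ground terms of depth ≤ 0:
  Let N_k count ground terms of depth at most k. Each non-constant term of depth ≤ k is some function symbol applied to depth-≤(k−1) arguments, giving N_k = 2 + N_{k-1}^2.
  N_0 = 2
So there are 2 ground terms available for substitution.
The body mentions the single quantified variable v; since ground terms form a free algebra, no two substitutions collapse to the same formula.
Number of ground instances = 2.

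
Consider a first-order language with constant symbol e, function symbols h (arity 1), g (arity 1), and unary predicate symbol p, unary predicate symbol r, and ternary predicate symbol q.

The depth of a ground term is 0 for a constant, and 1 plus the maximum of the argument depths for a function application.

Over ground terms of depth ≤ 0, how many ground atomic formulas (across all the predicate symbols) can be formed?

3

First count ground terms of depth ≤ 0.
Let N_k count ground terms of depth at most k. Each non-constant term of depth ≤ k is some function symbol applied to depth-≤(k−1) arguments, giving N_k = 1 + N_{k-1} + N_{k-1}.
N_0 = 1
Explicitly: e.
So |H| = 1.
Each predicate of arity r yields |H|^r ground atoms (one per choice of an r-tuple from H):
  p: 1;  r: 1;  q: 1^3 = 1
Total ground atoms: 1 + 1 + 1 = 3.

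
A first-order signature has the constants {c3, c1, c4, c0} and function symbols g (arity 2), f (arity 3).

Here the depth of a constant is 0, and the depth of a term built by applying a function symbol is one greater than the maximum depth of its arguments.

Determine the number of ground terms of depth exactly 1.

80

Let N_k = |{terms of depth ≤ k}|. Then N_0 = 4 and N_k = 4 + N_{k-1}^2 + N_{k-1}^3 for k ≥ 1 (one summand per function symbol, arity giving the exponent).
N_0 = 4
N_1 = 4 + 4^2 + 4^3 = 84
Terms of depth exactly 1: N_1 − N_0 = 84 − 4 = 80.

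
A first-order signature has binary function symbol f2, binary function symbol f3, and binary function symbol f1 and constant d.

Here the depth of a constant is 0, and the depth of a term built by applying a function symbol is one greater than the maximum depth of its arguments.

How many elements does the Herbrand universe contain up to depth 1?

4

Let N_k count ground terms of depth at most k. Each non-constant term of depth ≤ k is some function symbol applied to depth-≤(k−1) arguments, giving N_k = 1 + N_{k-1}^2 + N_{k-1}^2 + N_{k-1}^2.
N_0 = 1
N_1 = 1 + 1^2 + 1^2 + 1^2 = 4
Explicitly: d, f2(d, d), f3(d, d), f1(d, d).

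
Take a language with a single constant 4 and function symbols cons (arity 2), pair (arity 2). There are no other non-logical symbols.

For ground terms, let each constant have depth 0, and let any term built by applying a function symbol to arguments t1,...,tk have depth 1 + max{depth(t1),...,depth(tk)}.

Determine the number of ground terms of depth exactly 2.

16

Count level by level. With function symbols cons/2, pair/2, the terms of depth ≤ k are the 1 constant together with each function applied to depth-≤(k−1) tuples, so N_k = 1 + N_{k-1}^2 + N_{k-1}^2.
N_0 = 1
N_1 = 1 + 1^2 + 1^2 = 3
N_2 = 1 + 3^2 + 3^2 = 19
Terms of depth exactly 2: N_2 − N_1 = 19 − 3 = 16.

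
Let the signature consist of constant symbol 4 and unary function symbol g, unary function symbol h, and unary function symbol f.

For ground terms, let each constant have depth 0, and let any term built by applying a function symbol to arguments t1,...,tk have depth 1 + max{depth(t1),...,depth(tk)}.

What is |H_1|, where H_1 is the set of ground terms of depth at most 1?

4

Let N_k = |{terms of depth ≤ k}|. Then N_0 = 1 and N_k = 1 + N_{k-1} + N_{k-1} + N_{k-1} for k ≥ 1 (one summand per function symbol, arity giving the exponent).
N_0 = 1
N_1 = 1 + 1 + 1 + 1 = 4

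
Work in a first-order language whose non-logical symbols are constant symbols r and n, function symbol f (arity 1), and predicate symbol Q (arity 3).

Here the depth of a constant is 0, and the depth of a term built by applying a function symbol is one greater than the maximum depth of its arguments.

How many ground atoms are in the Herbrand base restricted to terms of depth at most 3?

512

First count ground terms of depth ≤ 3.
Let N_k = |{terms of depth ≤ k}|. Then N_0 = 2 and N_k = 2 + N_{k-1} for k ≥ 1 (one summand per function symbol, arity giving the exponent).
N_0 = 2
N_1 = 2 + 2 = 4
N_2 = 2 + 4 = 6
N_3 = 2 + 6 = 8
So |H| = 8.
Ground atoms are formed by filling each argument slot of a predicate with a term from H, so an r-ary predicate gives |H|^r atoms:
  Q: 8^3 = 512
Total ground atoms: 512.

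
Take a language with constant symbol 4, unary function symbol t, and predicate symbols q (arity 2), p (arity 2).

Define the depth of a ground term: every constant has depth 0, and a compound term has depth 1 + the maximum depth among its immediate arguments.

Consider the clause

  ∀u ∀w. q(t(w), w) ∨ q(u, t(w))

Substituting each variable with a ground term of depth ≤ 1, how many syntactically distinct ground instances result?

4

Ground terms of depth ≤ 1:
  Write N_k for the number of ground terms of depth ≤ k. A term of depth ≤ k is either a constant or a function symbol applied to arguments of depth ≤ k−1, so N_k = 1 + N_{k-1}.
  N_0 = 1
  N_1 = 1 + 1 = 2
  Explicitly: 4, t(4).
So there are 2 ground terms available for substitution.
There are 2 variables to instantiate (u, w), each occurring in at least one literal, so different choices give different ground instances.
Number of ground instances = 2^2 = 4.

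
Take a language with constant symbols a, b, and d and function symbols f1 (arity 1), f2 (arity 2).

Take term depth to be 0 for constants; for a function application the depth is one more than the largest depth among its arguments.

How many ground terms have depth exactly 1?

Let N_k count ground terms of depth at most k. Each non-constant term of depth ≤ k is some function symbol applied to depth-≤(k−1) arguments, giving N_k = 3 + N_{k-1} + N_{k-1}^2.
N_0 = 3
N_1 = 3 + 3 + 3^2 = 15
Terms of depth exactly 1: N_1 − N_0 = 15 − 3 = 12.

12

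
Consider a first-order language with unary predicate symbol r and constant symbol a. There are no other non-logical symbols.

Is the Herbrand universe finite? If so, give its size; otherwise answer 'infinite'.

There are no function symbols, so the only ground term is the single constant.
The Herbrand universe is {a}, finite with 1 element.

1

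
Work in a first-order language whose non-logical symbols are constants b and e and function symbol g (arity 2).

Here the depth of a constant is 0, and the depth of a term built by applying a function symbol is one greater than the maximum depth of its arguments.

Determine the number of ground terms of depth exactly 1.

4

If N_k denotes the number of depth-≤k ground terms, the 2 constants give N_0 = 2, and each function symbol of arity r contributes N_{k-1}^r new terms at level k: N_k = 2 + N_{k-1}^2.
N_0 = 2
N_1 = 2 + 2^2 = 6
Terms of depth exactly 1: N_1 − N_0 = 6 − 2 = 4.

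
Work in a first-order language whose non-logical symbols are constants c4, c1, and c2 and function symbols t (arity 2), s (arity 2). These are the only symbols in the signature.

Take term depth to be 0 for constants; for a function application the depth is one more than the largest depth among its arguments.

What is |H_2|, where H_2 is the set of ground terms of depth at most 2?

885

Write N_k for the number of ground terms of depth ≤ k. A term of depth ≤ k is either a constant or a function symbol applied to arguments of depth ≤ k−1, so N_k = 3 + N_{k-1}^2 + N_{k-1}^2.
N_0 = 3
N_1 = 3 + 3^2 + 3^2 = 21
N_2 = 3 + 21^2 + 21^2 = 885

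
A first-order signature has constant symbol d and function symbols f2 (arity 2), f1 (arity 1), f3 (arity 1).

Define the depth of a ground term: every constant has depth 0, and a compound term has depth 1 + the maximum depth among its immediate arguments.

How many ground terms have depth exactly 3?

651

Let N_k count ground terms of depth at most k. Each non-constant term of depth ≤ k is some function symbol applied to depth-≤(k−1) arguments, giving N_k = 1 + N_{k-1}^2 + N_{k-1} + N_{k-1}.
N_0 = 1
N_1 = 1 + 1^2 + 1 + 1 = 4
N_2 = 1 + 4^2 + 4 + 4 = 25
N_3 = 1 + 25^2 + 25 + 25 = 676
Terms of depth exactly 3: N_3 − N_2 = 676 − 25 = 651.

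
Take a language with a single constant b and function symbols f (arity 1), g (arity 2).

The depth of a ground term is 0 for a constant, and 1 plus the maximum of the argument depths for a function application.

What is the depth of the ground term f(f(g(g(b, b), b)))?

4

depth(g(b, b)) = 1 + max(0, 0) = 1
depth(g(g(b, b), b)) = 1 + max(1, 0) = 2
depth(f(g(g(b, b), b))) = 1 + depth(g(g(b, b), b)) = 1 + 2 = 3
depth(f(f(g(g(b, b), b)))) = 1 + depth(f(g(g(b, b), b))) = 1 + 3 = 4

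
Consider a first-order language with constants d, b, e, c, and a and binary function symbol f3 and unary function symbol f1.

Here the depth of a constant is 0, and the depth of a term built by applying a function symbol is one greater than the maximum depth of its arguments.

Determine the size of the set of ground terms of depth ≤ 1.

Count level by level. With function symbols f3/2, f1/1, the terms of depth ≤ k are the 5 constants together with each function applied to depth-≤(k−1) tuples, so N_k = 5 + N_{k-1}^2 + N_{k-1}.
N_0 = 5
N_1 = 5 + 5^2 + 5 = 35

35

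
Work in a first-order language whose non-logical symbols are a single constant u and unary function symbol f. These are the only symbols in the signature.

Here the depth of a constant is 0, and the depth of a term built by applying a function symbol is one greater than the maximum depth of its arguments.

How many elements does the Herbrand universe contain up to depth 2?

3

Let N_k count ground terms of depth at most k. Each non-constant term of depth ≤ k is some function symbol applied to depth-≤(k−1) arguments, giving N_k = 1 + N_{k-1}.
N_0 = 1
N_1 = 1 + 1 = 2
N_2 = 1 + 2 = 3
Explicitly: u, f(u), f(f(u)).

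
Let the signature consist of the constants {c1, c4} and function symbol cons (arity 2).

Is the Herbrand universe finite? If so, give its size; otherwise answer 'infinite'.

The signature has at least one function symbol (cons, arity 2) and at least one constant (c1).
Iterating cons gives infinitely many distinct ground terms: c1, cons(c1, c1), cons(cons(c1, c1), cons(c1, c1)), ...
So the Herbrand universe is infinite.

infinite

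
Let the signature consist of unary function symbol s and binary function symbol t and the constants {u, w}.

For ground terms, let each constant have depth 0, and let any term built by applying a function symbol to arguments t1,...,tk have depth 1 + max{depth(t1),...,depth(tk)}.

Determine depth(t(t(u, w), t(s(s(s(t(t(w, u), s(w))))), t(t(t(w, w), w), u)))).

7

depth(t(u, w)) = 1 + max(0, 0) = 1
depth(t(w, u)) = 1 + max(0, 0) = 1
depth(s(w)) = 1 + depth(w) = 1 + 0 = 1
depth(t(t(w, u), s(w))) = 1 + max(1, 1) = 2
depth(s(t(t(w, u), s(w)))) = 1 + depth(t(t(w, u), s(w))) = 1 + 2 = 3
depth(s(s(t(t(w, u), s(w))))) = 1 + depth(s(t(t(w, u), s(w)))) = 1 + 3 = 4
depth(s(s(s(t(t(w, u), s(w)))))) = 1 + depth(s(s(t(t(w, u), s(w))))) = 1 + 4 = 5
depth(t(w, w)) = 1 + max(0, 0) = 1
depth(t(t(w, w), w)) = 1 + max(1, 0) = 2
depth(t(t(t(w, w), w), u)) = 1 + max(2, 0) = 3
depth(t(s(s(s(t(t(w, u), s(w))))), t(t(t(w, w), w), u))) = 1 + max(5, 3) = 6
depth(t(t(u, w), t(s(s(s(t(t(w, u), s(w))))), t(t(t(w, w), w), u)))) = 1 + max(1, 6) = 7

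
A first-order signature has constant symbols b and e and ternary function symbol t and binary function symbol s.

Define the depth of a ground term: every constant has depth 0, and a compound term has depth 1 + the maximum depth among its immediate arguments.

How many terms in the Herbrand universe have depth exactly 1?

Count level by level. With function symbols t/3, s/2, the terms of depth ≤ k are the 2 constants together with each function applied to depth-≤(k−1) tuples, so N_k = 2 + N_{k-1}^3 + N_{k-1}^2.
N_0 = 2
N_1 = 2 + 2^3 + 2^2 = 14
Terms of depth exactly 1: N_1 − N_0 = 14 − 2 = 12.

12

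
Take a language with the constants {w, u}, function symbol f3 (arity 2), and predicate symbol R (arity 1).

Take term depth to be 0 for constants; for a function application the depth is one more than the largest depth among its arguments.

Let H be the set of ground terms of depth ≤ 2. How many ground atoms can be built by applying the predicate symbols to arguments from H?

First count ground terms of depth ≤ 2.
Let N_k = |{terms of depth ≤ k}|. Then N_0 = 2 and N_k = 2 + N_{k-1}^2 for k ≥ 1 (one summand per function symbol, arity giving the exponent).
N_0 = 2
N_1 = 2 + 2^2 = 6
N_2 = 2 + 6^2 = 38
So |H| = 38.
A ground atom is a predicate applied to a tuple of terms from H, so the count is the sum over predicates of |H|^arity:
  R: 38
Total ground atoms: 38.

38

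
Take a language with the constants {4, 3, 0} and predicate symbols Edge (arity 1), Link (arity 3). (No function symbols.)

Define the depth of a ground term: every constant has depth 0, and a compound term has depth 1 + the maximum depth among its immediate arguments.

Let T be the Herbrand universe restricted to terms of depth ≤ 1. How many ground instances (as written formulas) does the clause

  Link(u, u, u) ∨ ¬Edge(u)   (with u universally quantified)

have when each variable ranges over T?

3

Ground terms of depth ≤ 1:
  With no function symbols every ground term is a constant, so there are exactly 3 ground terms at every depth bound.
  N_0 = 3
  N_1 = 3
  Explicitly: 4, 3, 0.
So there are 3 ground terms available for substitution.
The clause has 1 distinct variable (u), which appears in the body. In the free term algebra distinct substitutions yield syntactically distinct ground instances.
Number of ground instances = 3.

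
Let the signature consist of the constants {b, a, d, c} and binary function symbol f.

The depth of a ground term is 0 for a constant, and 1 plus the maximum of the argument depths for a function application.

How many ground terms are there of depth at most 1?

Let N_k = |{terms of depth ≤ k}|. Then N_0 = 4 and N_k = 4 + N_{k-1}^2 for k ≥ 1 (one summand per function symbol, arity giving the exponent).
N_0 = 4
N_1 = 4 + 4^2 = 20

20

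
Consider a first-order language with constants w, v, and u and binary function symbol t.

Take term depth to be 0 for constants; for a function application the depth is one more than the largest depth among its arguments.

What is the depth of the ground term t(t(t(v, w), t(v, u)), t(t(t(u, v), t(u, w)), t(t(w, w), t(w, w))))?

depth(t(v, w)) = 1 + max(0, 0) = 1
depth(t(v, u)) = 1 + max(0, 0) = 1
depth(t(t(v, w), t(v, u))) = 1 + max(1, 1) = 2
depth(t(u, v)) = 1 + max(0, 0) = 1
depth(t(u, w)) = 1 + max(0, 0) = 1
depth(t(t(u, v), t(u, w))) = 1 + max(1, 1) = 2
depth(t(w, w)) = 1 + max(0, 0) = 1
depth(t(t(w, w), t(w, w))) = 1 + max(1, 1) = 2
depth(t(t(t(u, v), t(u, w)), t(t(w, w), t(w, w)))) = 1 + max(2, 2) = 3
depth(t(t(t(v, w), t(v, u)), t(t(t(u, v), t(u, w)), t(t(w, w), t(w, w))))) = 1 + max(2, 3) = 4

4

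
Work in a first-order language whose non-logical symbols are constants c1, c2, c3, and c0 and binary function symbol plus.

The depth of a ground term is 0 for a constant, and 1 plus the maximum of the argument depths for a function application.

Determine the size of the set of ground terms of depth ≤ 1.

If N_k denotes the number of depth-≤k ground terms, the 4 constants give N_0 = 4, and each function symbol of arity r contributes N_{k-1}^r new terms at level k: N_k = 4 + N_{k-1}^2.
N_0 = 4
N_1 = 4 + 4^2 = 20

20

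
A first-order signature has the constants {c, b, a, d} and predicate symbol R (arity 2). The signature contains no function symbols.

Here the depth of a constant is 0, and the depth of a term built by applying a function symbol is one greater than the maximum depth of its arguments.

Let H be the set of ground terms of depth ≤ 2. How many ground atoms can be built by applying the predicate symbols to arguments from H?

16

First count ground terms of depth ≤ 2.
With no function symbols every ground term is a constant, so there are exactly 4 ground terms at every depth bound.
N_0 = 4
N_1 = 4
N_2 = 4
So |H| = 4.
For each predicate symbol, the number of ground atoms is |H| raised to its arity; summing:
  R: 4^2 = 16
Total ground atoms: 16.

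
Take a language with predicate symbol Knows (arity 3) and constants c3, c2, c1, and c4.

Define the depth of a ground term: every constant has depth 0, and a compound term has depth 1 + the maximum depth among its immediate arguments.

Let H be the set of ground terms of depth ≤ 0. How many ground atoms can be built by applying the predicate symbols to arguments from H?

64

First count ground terms of depth ≤ 0.
With no function symbols every ground term is a constant, so there are exactly 4 ground terms at every depth bound.
N_0 = 4
So |H| = 4.
Ground atoms are formed by filling each argument slot of a predicate with a term from H, so an r-ary predicate gives |H|^r atoms:
  Knows: 4^3 = 64
Total ground atoms: 64.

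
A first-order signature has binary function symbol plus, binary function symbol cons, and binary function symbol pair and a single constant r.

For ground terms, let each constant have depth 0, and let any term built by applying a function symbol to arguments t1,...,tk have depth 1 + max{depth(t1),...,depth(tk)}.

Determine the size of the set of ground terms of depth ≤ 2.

Let N_k = |{terms of depth ≤ k}|. Then N_0 = 1 and N_k = 1 + N_{k-1}^2 + N_{k-1}^2 + N_{k-1}^2 for k ≥ 1 (one summand per function symbol, arity giving the exponent).
N_0 = 1
N_1 = 1 + 1^2 + 1^2 + 1^2 = 4
N_2 = 1 + 4^2 + 4^2 + 4^2 = 49

49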